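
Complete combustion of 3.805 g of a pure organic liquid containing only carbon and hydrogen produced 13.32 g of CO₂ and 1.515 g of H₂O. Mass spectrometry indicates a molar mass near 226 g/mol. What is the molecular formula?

C18H10

mol C = 13.32 g CO₂ ÷ 44.009 g/mol = 0.30267 mol
mol H = 2 × 1.515 g H₂O ÷ 18.015 g/mol = 0.16819 mol
Divide by the smallest (0.16819 mol): C 1.800, H 1.000
Multiplying each by 5 gives whole numbers: C 9.00, H 5.00
Empirical formula: C9H5
Empirical-formula mass = 113.14 g/mol; 226 ÷ 113.14 ≈ 2, so the molecular formula is C18H10.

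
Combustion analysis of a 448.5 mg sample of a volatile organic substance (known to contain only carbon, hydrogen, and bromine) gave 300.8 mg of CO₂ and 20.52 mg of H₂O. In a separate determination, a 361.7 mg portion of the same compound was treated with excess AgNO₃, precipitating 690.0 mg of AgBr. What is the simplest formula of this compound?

C3HBr2

mol C = 0.3008 g CO₂ ÷ 44.009 g/mol = 0.0068350 mol
mol H = 2 × 0.02052 g H₂O ÷ 18.015 g/mol = 0.0022781 mol
From the AgBr data: mol Br per gram of compound = (0.6900 ÷ 187.772) ÷ 0.3617 = 0.010159 mol/g, so in the 0.4485 g combustion sample mol Br = 0.0045565 mol
Divide by the smallest (0.0022781 mol): C 3.000, H 1.000, Br 2.000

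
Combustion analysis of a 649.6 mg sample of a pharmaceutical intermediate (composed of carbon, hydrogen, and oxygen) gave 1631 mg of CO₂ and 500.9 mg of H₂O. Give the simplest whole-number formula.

mol C = 1.631 g CO₂ ÷ 44.009 g/mol = 0.037061 mol
mol H = 2 × 0.5009 g H₂O ÷ 18.015 g/mol = 0.055609 mol
mass O = 0.6496 − (0.44513 + 0.056054) = 0.14841 g → mol O = 0.14841 ÷ 15.999 = 0.0092763 mol
Divide by the smallest (0.0092763 mol): C 3.995, H 5.995, O 1.000

C4H6O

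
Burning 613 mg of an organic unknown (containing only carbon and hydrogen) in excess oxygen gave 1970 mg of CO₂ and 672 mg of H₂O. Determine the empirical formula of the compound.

C3H5

mol C = 1.97 g CO₂ ÷ 44.009 g/mol = 0.04476 mol
mol H = 2 × 0.672 g H₂O ÷ 18.015 g/mol = 0.07460 mol
Divide by the smallest (0.04476 mol): C 1.000, H 1.667
Multiplying each by 3 gives whole numbers: C 3.00, H 5.00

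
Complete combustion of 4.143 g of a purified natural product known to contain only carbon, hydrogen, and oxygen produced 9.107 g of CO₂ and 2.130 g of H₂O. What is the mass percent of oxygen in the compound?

34.25%

mol C = 9.107 g CO₂ ÷ 44.009 g/mol = 0.20693 mol
mol H = 2 × 2.130 g H₂O ÷ 18.015 g/mol = 0.23647 mol
mass O = 4.143 − (2.4855 + 0.23836) = 1.4191 g → mol O = 1.4191 ÷ 15.999 = 0.088702 mol
mass % O = 1.4191 g ÷ 4.143 g × 100%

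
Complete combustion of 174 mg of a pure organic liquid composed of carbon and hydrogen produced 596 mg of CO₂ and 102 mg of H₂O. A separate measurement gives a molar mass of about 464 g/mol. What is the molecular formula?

C36H30

mol C = 0.596 g CO₂ ÷ 44.009 g/mol = 0.01354 mol
mol H = 2 × 0.102 g H₂O ÷ 18.015 g/mol = 0.01132 mol
Divide by the smallest (0.01132 mol): C 1.196, H 1.000
Multiplying each by 5 gives whole numbers: C 5.98, H 5.00
Empirical formula: C6H5
Empirical-formula mass = 77.11 g/mol; 464 ÷ 77.11 ≈ 6, so the molecular formula is C36H30.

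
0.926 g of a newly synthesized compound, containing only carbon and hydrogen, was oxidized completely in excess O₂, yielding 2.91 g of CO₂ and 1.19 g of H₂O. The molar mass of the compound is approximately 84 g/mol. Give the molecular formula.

mol C = 2.91 g CO₂ ÷ 44.009 g/mol = 0.06612 mol
mol H = 2 × 1.19 g H₂O ÷ 18.015 g/mol = 0.1321 mol
Divide by the smallest (0.06612 mol): C 1.000, H 1.998
Empirical formula: CH2
Empirical-formula mass = 14.03 g/mol; 84 ÷ 14.03 ≈ 6, so the molecular formula is C6H12.

C6H12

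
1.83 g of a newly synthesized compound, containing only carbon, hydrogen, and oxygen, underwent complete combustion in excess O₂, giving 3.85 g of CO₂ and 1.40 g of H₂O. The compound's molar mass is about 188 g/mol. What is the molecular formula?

C9H16O4

mol C = 3.85 g CO₂ ÷ 44.009 g/mol = 0.08748 mol
mol H = 2 × 1.40 g H₂O ÷ 18.015 g/mol = 0.1554 mol
mass O = 1.83 − (1.051 + 0.1567) = 0.6226 g → mol O = 0.6226 ÷ 15.999 = 0.03891 mol
Divide by the smallest (0.03891 mol): C 2.248, H 3.994, O 1.000
Multiplying each by 4 gives whole numbers: C 8.99, H 15.98, O 4.00
Empirical formula: C9H16O4
Empirical-formula mass = 188.22 g/mol; 188 ÷ 188.22 ≈ 1, so the molecular formula is C9H16O4.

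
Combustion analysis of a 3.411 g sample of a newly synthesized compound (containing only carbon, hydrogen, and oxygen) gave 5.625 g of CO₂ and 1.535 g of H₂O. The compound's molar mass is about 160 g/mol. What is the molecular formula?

C6H8O5

mol C = 5.625 g CO₂ ÷ 44.009 g/mol = 0.12781 mol
mol H = 2 × 1.535 g H₂O ÷ 18.015 g/mol = 0.17041 mol
mass O = 3.411 − (1.5352 + 0.17178) = 1.7040 g → mol O = 1.7040 ÷ 15.999 = 0.10651 mol
Divide by the smallest (0.10651 mol): C 1.200, H 1.600, O 1.000
Multiplying each by 5 gives whole numbers: C 6.00, H 8.00, O 5.00
Empirical formula: C6H8O5
Empirical-formula mass = 160.12 g/mol; 160 ÷ 160.12 ≈ 1, so the molecular formula is C6H8O5.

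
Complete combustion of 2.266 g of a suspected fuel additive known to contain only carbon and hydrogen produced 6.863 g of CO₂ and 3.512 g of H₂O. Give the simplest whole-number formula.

mol C = 6.863 g CO₂ ÷ 44.009 g/mol = 0.15595 mol
mol H = 2 × 3.512 g H₂O ÷ 18.015 g/mol = 0.38990 mol
Divide by the smallest (0.15595 mol): C 1.000, H 2.500
Multiplying each by 2 gives whole numbers: C 2.00, H 5.00

C2H5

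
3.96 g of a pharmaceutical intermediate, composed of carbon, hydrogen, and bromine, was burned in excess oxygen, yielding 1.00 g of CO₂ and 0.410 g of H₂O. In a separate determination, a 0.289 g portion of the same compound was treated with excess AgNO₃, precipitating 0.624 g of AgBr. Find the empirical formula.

CH2Br2

mol C = 1.00 g CO₂ ÷ 44.009 g/mol = 0.02272 mol
mol H = 2 × 0.410 g H₂O ÷ 18.015 g/mol = 0.04552 mol
From the AgBr data: mol Br per gram of compound = (0.624 ÷ 187.772) ÷ 0.289 = 0.01150 mol/g, so in the 3.96 g combustion sample mol Br = 0.04554 mol
Divide by the smallest (0.02272 mol): C 1.000, H 2.003, Br 2.004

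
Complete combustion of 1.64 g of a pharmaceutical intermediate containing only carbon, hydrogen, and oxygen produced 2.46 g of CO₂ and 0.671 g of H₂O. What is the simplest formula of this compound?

C3H4O3

mol C = 2.46 g CO₂ ÷ 44.009 g/mol = 0.05590 mol
mol H = 2 × 0.671 g H₂O ÷ 18.015 g/mol = 0.07449 mol
mass O = 1.64 − (0.6714 + 0.07509) = 0.8935 g → mol O = 0.8935 ÷ 15.999 = 0.05585 mol
Divide by the smallest (0.05585 mol): C 1.001, H 1.334, O 1.000
Multiplying each by 3 gives whole numbers: C 3.00, H 4.00, O 3.00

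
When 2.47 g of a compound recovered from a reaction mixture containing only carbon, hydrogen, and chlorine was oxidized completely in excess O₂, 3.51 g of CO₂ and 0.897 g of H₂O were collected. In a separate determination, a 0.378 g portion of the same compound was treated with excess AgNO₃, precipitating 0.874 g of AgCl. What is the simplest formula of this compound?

mol C = 3.51 g CO₂ ÷ 44.009 g/mol = 0.07976 mol
mol H = 2 × 0.897 g H₂O ÷ 18.015 g/mol = 0.09958 mol
From the AgCl data: mol Cl per gram of compound = (0.874 ÷ 143.318) ÷ 0.378 = 0.01613 mol/g, so in the 2.47 g combustion sample mol Cl = 0.03985 mol
Divide by the smallest (0.03985 mol): C 2.001, H 2.499, Cl 1.000
Multiplying each by 2 gives whole numbers: C 4.00, H 5.00, Cl 2.00

C4H5Cl2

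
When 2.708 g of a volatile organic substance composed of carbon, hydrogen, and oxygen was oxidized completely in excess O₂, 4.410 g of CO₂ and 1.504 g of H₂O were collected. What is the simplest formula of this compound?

C6H10O5

mol C = 4.410 g CO₂ ÷ 44.009 g/mol = 0.10021 mol
mol H = 2 × 1.504 g H₂O ÷ 18.015 g/mol = 0.16697 mol
mass O = 2.708 − (1.2036 + 0.16831) = 1.3361 g → mol O = 1.3361 ÷ 15.999 = 0.083512 mol
Divide by the smallest (0.083512 mol): C 1.200, H 1.999, O 1.000
Multiplying each by 5 gives whole numbers: C 6.00, H 10.00, O 5.00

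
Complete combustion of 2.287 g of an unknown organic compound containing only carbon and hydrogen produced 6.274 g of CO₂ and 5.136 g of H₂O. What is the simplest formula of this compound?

CH4

mol C = 6.274 g CO₂ ÷ 44.009 g/mol = 0.14256 mol
mol H = 2 × 5.136 g H₂O ÷ 18.015 g/mol = 0.57019 mol
Divide by the smallest (0.14256 mol): C 1.000, H 4.000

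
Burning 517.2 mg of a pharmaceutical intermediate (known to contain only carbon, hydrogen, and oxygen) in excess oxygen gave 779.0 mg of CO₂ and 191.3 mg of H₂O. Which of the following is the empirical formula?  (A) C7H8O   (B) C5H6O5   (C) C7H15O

mol C = 0.7790 g CO₂ ÷ 44.009 g/mol = 0.017701 mol
mol H = 2 × 0.1913 g H₂O ÷ 18.015 g/mol = 0.021238 mol
mass O = 0.5172 − (0.21261 + 0.021408) = 0.28319 g → mol O = 0.28319 ÷ 15.999 = 0.017700 mol
Divide by the smallest (0.017700 mol): C 1.000, H 1.200, O 1.000
Multiplying each by 5 gives whole numbers: C 5.00, H 6.00, O 5.00

(B) C5H6O5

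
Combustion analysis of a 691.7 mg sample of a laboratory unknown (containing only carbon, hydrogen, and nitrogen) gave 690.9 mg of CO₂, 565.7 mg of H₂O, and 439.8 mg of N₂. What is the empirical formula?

CH4N2

mol C = 0.6909 g CO₂ ÷ 44.009 g/mol = 0.015699 mol
mol H = 2 × 0.5657 g H₂O ÷ 18.015 g/mol = 0.062803 mol
mol N = 2 × 0.4398 g N₂ ÷ 28.014 g/mol = 0.031399 mol
Divide by the smallest (0.015699 mol): C 1.000, H 4.000, N 2.000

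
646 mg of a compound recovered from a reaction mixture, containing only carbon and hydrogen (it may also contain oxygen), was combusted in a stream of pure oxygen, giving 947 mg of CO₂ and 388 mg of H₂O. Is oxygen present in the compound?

mol C = 0.947 g CO₂ ÷ 44.009 g/mol = 0.02152 mol
mol H = 2 × 0.388 g H₂O ÷ 18.015 g/mol = 0.04308 mol
C and H account for only 0.3019 g of the 0.646 g sample; the remaining 0.3441 g must be oxygen.

yes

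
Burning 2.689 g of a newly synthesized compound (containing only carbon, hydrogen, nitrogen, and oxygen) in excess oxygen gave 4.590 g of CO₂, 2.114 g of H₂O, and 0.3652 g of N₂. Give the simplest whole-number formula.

C4H9NO2

mol C = 4.590 g CO₂ ÷ 44.009 g/mol = 0.10430 mol
mol H = 2 × 2.114 g H₂O ÷ 18.015 g/mol = 0.23469 mol
mol N = 2 × 0.3652 g N₂ ÷ 28.014 g/mol = 0.026073 mol
mass O = 2.689 − (1.2527 + 0.23657 + 0.36520) = 0.83452 g → mol O = 0.83452 ÷ 15.999 = 0.052161 mol
Divide by the smallest (0.026073 mol): C 4.000, H 9.002, N 1.000, O 2.001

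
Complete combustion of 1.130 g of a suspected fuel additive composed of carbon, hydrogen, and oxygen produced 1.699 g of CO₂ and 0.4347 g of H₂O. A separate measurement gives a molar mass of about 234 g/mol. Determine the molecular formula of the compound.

C8H10O8

mol C = 1.699 g CO₂ ÷ 44.009 g/mol = 0.038606 mol
mol H = 2 × 0.4347 g H₂O ÷ 18.015 g/mol = 0.048260 mol
mass O = 1.130 − (0.46369 + 0.048646) = 0.61766 g → mol O = 0.61766 ÷ 15.999 = 0.038606 mol
Divide by the smallest (0.038606 mol): C 1.000, H 1.250, O 1.000
Multiplying each by 4 gives whole numbers: C 4.00, H 5.00, O 4.00
Empirical formula: C4H5O4
Empirical-formula mass = 117.08 g/mol; 234 ÷ 117.08 ≈ 2, so the molecular formula is C8H10O8.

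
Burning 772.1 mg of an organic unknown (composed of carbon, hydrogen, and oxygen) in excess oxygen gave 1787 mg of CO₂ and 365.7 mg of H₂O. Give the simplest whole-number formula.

mol C = 1.787 g CO₂ ÷ 44.009 g/mol = 0.040605 mol
mol H = 2 × 0.3657 g H₂O ÷ 18.015 g/mol = 0.040600 mol
mass O = 0.7721 − (0.48771 + 0.040924) = 0.24347 g → mol O = 0.24347 ÷ 15.999 = 0.015218 mol
Divide by the smallest (0.015218 mol): C 2.668, H 2.668, O 1.000
Multiplying each by 3 gives whole numbers: C 8.00, H 8.00, O 3.00

C8H8O3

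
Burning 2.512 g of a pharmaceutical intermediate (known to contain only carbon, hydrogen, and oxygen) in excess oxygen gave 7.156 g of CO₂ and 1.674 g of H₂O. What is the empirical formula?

mol C = 7.156 g CO₂ ÷ 44.009 g/mol = 0.16260 mol
mol H = 2 × 1.674 g H₂O ÷ 18.015 g/mol = 0.18585 mol
mass O = 2.512 − (1.9530 + 0.18733) = 0.37164 g → mol O = 0.37164 ÷ 15.999 = 0.023229 mol
Divide by the smallest (0.023229 mol): C 7.000, H 8.001, O 1.000

C7H8O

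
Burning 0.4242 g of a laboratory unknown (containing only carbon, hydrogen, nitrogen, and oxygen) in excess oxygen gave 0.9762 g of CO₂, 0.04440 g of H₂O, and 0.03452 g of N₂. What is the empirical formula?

C9H2NO3

mol C = 0.9762 g CO₂ ÷ 44.009 g/mol = 0.022182 mol
mol H = 2 × 0.04440 g H₂O ÷ 18.015 g/mol = 0.0049292 mol
mol N = 2 × 0.03452 g N₂ ÷ 28.014 g/mol = 0.0024645 mol
mass O = 0.4242 − (0.26643 + 0.0049687 + 0.034520) = 0.11829 g → mol O = 0.11829 ÷ 15.999 = 0.0073933 mol
Divide by the smallest (0.0024645 mol): C 9.001, H 2.000, N 1.000, O 3.000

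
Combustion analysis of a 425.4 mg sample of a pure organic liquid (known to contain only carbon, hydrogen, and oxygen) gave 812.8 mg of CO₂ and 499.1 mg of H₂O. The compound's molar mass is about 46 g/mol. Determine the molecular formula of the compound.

mol C = 0.8128 g CO₂ ÷ 44.009 g/mol = 0.018469 mol
mol H = 2 × 0.4991 g H₂O ÷ 18.015 g/mol = 0.055409 mol
mass O = 0.4254 − (0.22183 + 0.055853) = 0.14772 g → mol O = 0.14772 ÷ 15.999 = 0.0092329 mol
Divide by the smallest (0.0092329 mol): C 2.000, H 6.001, O 1.000
Empirical formula: C2H6O
Empirical-formula mass = 46.07 g/mol; 46 ÷ 46.07 ≈ 1, so the molecular formula is C2H6O.

C2H6O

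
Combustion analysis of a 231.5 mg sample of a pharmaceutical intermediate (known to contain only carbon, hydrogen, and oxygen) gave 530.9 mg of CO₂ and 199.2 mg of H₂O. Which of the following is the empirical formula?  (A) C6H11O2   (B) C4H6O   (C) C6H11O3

mol C = 0.5309 g CO₂ ÷ 44.009 g/mol = 0.012063 mol
mol H = 2 × 0.1992 g H₂O ÷ 18.015 g/mol = 0.022115 mol
mass O = 0.2315 − (0.14489 + 0.022292) = 0.064314 g → mol O = 0.064314 ÷ 15.999 = 0.0040199 mol
Divide by the smallest (0.0040199 mol): C 3.001, H 5.501, O 1.000
Multiplying each by 2 gives whole numbers: C 6.00, H 11.00, O 2.00

(A) C6H11O2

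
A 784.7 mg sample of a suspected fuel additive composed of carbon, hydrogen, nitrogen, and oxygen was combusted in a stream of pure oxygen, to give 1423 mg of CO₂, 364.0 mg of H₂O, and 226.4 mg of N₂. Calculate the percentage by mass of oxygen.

mol C = 1.423 g CO₂ ÷ 44.009 g/mol = 0.032334 mol
mol H = 2 × 0.3640 g H₂O ÷ 18.015 g/mol = 0.040411 mol
mol N = 2 × 0.2264 g N₂ ÷ 28.014 g/mol = 0.016163 mol
mass O = 0.7847 − (0.38837 + 0.040734 + 0.22640) = 0.12920 g → mol O = 0.12920 ÷ 15.999 = 0.0080754 mol
mass % O = 0.12920 g ÷ 0.7847 g × 100%

16.46%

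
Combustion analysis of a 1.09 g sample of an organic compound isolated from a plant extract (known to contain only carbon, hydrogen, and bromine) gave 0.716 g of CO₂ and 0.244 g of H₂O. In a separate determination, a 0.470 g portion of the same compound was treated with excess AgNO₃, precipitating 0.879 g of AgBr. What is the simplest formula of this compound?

C3H5Br2

mol C = 0.716 g CO₂ ÷ 44.009 g/mol = 0.01627 mol
mol H = 2 × 0.244 g H₂O ÷ 18.015 g/mol = 0.02709 mol
From the AgBr data: mol Br per gram of compound = (0.879 ÷ 187.772) ÷ 0.470 = 0.009960 mol/g, so in the 1.09 g combustion sample mol Br = 0.01086 mol
Divide by the smallest (0.01086 mol): C 1.499, H 2.495, Br 1.000
Multiplying each by 2 gives whole numbers: C 3.00, H 4.99, Br 2.00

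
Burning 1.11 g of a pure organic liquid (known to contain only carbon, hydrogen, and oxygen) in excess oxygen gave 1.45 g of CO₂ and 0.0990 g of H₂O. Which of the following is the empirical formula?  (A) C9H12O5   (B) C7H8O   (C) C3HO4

(C) C3HO4

mol C = 1.45 g CO₂ ÷ 44.009 g/mol = 0.03295 mol
mol H = 2 × 0.0990 g H₂O ÷ 18.015 g/mol = 0.01099 mol
mass O = 1.11 − (0.3957 + 0.01108) = 0.7032 g → mol O = 0.7032 ÷ 15.999 = 0.04395 mol
Divide by the smallest (0.01099 mol): C 2.998, H 1.000, O 3.999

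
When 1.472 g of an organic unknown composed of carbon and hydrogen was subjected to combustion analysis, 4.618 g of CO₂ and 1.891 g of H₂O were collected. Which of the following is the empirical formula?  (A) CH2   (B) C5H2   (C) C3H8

(A) CH2

mol C = 4.618 g CO₂ ÷ 44.009 g/mol = 0.10493 mol
mol H = 2 × 1.891 g H₂O ÷ 18.015 g/mol = 0.20994 mol
Divide by the smallest (0.10493 mol): C 1.000, H 2.001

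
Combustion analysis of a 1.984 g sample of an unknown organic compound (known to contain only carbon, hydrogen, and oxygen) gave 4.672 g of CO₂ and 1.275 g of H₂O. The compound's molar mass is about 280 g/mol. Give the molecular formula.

C15H20O5

mol C = 4.672 g CO₂ ÷ 44.009 g/mol = 0.10616 mol
mol H = 2 × 1.275 g H₂O ÷ 18.015 g/mol = 0.14155 mol
mass O = 1.984 − (1.2751 + 0.14268) = 0.56623 g → mol O = 0.56623 ÷ 15.999 = 0.035392 mol
Divide by the smallest (0.035392 mol): C 3.000, H 4.000, O 1.000
Empirical formula: C3H4O
Empirical-formula mass = 56.06 g/mol; 280 ÷ 56.06 ≈ 5, so the molecular formula is C15H20O5.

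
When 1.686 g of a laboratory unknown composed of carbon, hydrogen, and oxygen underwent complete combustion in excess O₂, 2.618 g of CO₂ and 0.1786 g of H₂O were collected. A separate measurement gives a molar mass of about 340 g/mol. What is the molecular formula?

C12H4O12

mol C = 2.618 g CO₂ ÷ 44.009 g/mol = 0.059488 mol
mol H = 2 × 0.1786 g H₂O ÷ 18.015 g/mol = 0.019828 mol
mass O = 1.686 − (0.71451 + 0.019987) = 0.95151 g → mol O = 0.95151 ÷ 15.999 = 0.059473 mol
Divide by the smallest (0.019828 mol): C 3.000, H 1.000, O 2.999
Empirical formula: C3HO3
Empirical-formula mass = 85.04 g/mol; 340 ÷ 85.04 ≈ 4, so the molecular formula is C12H4O12.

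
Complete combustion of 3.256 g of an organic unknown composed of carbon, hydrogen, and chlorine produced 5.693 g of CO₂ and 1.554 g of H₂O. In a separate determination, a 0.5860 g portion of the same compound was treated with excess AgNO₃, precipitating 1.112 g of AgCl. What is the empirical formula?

C3H4Cl

mol C = 5.693 g CO₂ ÷ 44.009 g/mol = 0.12936 mol
mol H = 2 × 1.554 g H₂O ÷ 18.015 g/mol = 0.17252 mol
From the AgCl data: mol Cl per gram of compound = (1.112 ÷ 143.318) ÷ 0.5860 = 0.013241 mol/g, so in the 3.256 g combustion sample mol Cl = 0.043111 mol
Divide by the smallest (0.043111 mol): C 3.001, H 4.002, Cl 1.000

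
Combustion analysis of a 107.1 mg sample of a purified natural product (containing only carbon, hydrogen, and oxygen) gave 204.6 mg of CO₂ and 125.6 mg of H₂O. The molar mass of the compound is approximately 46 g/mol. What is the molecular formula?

mol C = 0.2046 g CO₂ ÷ 44.009 g/mol = 0.0046490 mol
mol H = 2 × 0.1256 g H₂O ÷ 18.015 g/mol = 0.013944 mol
mass O = 0.1071 − (0.055840 + 0.014055) = 0.037205 g → mol O = 0.037205 ÷ 15.999 = 0.0023254 mol
Divide by the smallest (0.0023254 mol): C 1.999, H 5.996, O 1.000
Empirical formula: C2H6O
Empirical-formula mass = 46.07 g/mol; 46 ÷ 46.07 ≈ 1, so the molecular formula is C2H6O.

C2H6O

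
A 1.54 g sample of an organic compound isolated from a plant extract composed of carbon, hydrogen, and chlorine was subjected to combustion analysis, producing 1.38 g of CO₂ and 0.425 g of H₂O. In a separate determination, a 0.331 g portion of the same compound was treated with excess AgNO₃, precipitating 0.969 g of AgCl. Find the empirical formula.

mol C = 1.38 g CO₂ ÷ 44.009 g/mol = 0.03136 mol
mol H = 2 × 0.425 g H₂O ÷ 18.015 g/mol = 0.04718 mol
From the AgCl data: mol Cl per gram of compound = (0.969 ÷ 143.318) ÷ 0.331 = 0.02043 mol/g, so in the 1.54 g combustion sample mol Cl = 0.03146 mol
Divide by the smallest (0.03136 mol): C 1.000, H 1.505, Cl 1.003
Multiplying each by 2 gives whole numbers: C 2.00, H 3.01, Cl 2.01

C2H3Cl2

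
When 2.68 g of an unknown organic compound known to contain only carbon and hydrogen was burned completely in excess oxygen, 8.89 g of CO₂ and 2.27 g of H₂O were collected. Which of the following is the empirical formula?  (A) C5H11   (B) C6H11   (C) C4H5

mol C = 8.89 g CO₂ ÷ 44.009 g/mol = 0.2020 mol
mol H = 2 × 2.27 g H₂O ÷ 18.015 g/mol = 0.2520 mol
Divide by the smallest (0.2020 mol): C 1.000, H 1.248
Multiplying each by 4 gives whole numbers: C 4.00, H 4.99

(C) C4H5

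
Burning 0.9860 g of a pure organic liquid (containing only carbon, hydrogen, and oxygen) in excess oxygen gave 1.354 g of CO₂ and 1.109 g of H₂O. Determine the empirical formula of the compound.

mol C = 1.354 g CO₂ ÷ 44.009 g/mol = 0.030766 mol
mol H = 2 × 1.109 g H₂O ÷ 18.015 g/mol = 0.12312 mol
mass O = 0.9860 − (0.36954 + 0.12410) = 0.49236 g → mol O = 0.49236 ÷ 15.999 = 0.030774 mol
Divide by the smallest (0.030766 mol): C 1.000, H 4.002, O 1.000

CH4O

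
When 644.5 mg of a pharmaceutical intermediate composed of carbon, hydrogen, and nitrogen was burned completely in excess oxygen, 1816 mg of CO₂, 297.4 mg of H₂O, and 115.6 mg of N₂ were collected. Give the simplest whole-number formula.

mol C = 1.816 g CO₂ ÷ 44.009 g/mol = 0.041264 mol
mol H = 2 × 0.2974 g H₂O ÷ 18.015 g/mol = 0.033017 mol
mol N = 2 × 0.1156 g N₂ ÷ 28.014 g/mol = 0.0082530 mol
Divide by the smallest (0.0082530 mol): C 5.000, H 4.001, N 1.000

C5H4N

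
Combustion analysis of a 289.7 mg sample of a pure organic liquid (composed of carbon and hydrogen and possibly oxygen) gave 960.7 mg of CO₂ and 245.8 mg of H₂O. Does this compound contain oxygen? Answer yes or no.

no

mol C = 0.9607 g CO₂ ÷ 44.009 g/mol = 0.021830 mol
mol H = 2 × 0.2458 g H₂O ÷ 18.015 g/mol = 0.027288 mol
C and H together account for 0.28970 g — essentially the entire 0.2897 g sample — so the compound contains no oxygen.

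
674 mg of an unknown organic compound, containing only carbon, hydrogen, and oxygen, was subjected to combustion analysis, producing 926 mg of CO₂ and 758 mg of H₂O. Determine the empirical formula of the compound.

CH4O

mol C = 0.926 g CO₂ ÷ 44.009 g/mol = 0.02104 mol
mol H = 2 × 0.758 g H₂O ÷ 18.015 g/mol = 0.08415 mol
mass O = 0.674 − (0.2527 + 0.08483) = 0.3364 g → mol O = 0.3364 ÷ 15.999 = 0.02103 mol
Divide by the smallest (0.02103 mol): C 1.001, H 4.002, O 1.000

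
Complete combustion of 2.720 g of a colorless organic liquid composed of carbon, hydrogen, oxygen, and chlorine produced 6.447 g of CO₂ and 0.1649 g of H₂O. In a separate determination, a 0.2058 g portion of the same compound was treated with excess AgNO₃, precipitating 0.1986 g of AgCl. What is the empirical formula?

C8HClO

mol C = 6.447 g CO₂ ÷ 44.009 g/mol = 0.14649 mol
mol H = 2 × 0.1649 g H₂O ÷ 18.015 g/mol = 0.018307 mol
From the AgCl data: mol Cl per gram of compound = (0.1986 ÷ 143.318) ÷ 0.2058 = 0.0067334 mol/g, so in the 2.720 g combustion sample mol Cl = 0.018315 mol
mass O = 2.720 − (1.7595 + 0.018453 + 0.64926) = 0.29276 g → mol O = 0.29276 ÷ 15.999 = 0.018299 mol
Divide by the smallest (0.018299 mol): C 8.006, H 1.000, Cl 1.001, O 1.000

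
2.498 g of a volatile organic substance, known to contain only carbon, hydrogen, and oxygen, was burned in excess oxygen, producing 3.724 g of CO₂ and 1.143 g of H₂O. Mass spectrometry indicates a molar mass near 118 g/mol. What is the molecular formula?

mol C = 3.724 g CO₂ ÷ 44.009 g/mol = 0.084619 mol
mol H = 2 × 1.143 g H₂O ÷ 18.015 g/mol = 0.12689 mol
mass O = 2.498 − (1.0164 + 0.12791) = 1.3537 g → mol O = 1.3537 ÷ 15.999 = 0.084613 mol
Divide by the smallest (0.084613 mol): C 1.000, H 1.500, O 1.000
Multiplying each by 2 gives whole numbers: C 2.00, H 3.00, O 2.00
Empirical formula: C2H3O2
Empirical-formula mass = 59.04 g/mol; 118 ÷ 59.04 ≈ 2, so the molecular formula is C4H6O4.

C4H6O4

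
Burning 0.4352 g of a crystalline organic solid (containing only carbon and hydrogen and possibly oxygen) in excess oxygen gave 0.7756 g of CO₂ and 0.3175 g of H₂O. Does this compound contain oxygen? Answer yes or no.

mol C = 0.7756 g CO₂ ÷ 44.009 g/mol = 0.017624 mol
mol H = 2 × 0.3175 g H₂O ÷ 18.015 g/mol = 0.035248 mol
C and H account for only 0.24721 g of the 0.4352 g sample; the remaining 0.18799 g must be oxygen.

yes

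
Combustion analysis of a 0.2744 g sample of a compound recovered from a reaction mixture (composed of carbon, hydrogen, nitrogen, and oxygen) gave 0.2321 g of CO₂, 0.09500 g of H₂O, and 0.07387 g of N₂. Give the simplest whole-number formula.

mol C = 0.2321 g CO₂ ÷ 44.009 g/mol = 0.0052739 mol
mol H = 2 × 0.09500 g H₂O ÷ 18.015 g/mol = 0.010547 mol
mol N = 2 × 0.07387 g N₂ ÷ 28.014 g/mol = 0.0052738 mol
mass O = 0.2744 − (0.063345 + 0.010631 + 0.073870) = 0.12655 g → mol O = 0.12655 ÷ 15.999 = 0.0079101 mol
Divide by the smallest (0.0052738 mol): C 1.000, H 2.000, N 1.000, O 1.500
Multiplying each by 2 gives whole numbers: C 2.00, H 4.00, N 2.00, O 3.00

C2H4N2O3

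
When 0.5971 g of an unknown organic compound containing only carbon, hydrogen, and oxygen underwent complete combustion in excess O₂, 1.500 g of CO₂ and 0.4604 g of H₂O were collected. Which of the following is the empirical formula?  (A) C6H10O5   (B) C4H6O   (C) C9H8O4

(B) C4H6O

mol C = 1.500 g CO₂ ÷ 44.009 g/mol = 0.034084 mol
mol H = 2 × 0.4604 g H₂O ÷ 18.015 g/mol = 0.051113 mol
mass O = 0.5971 − (0.40938 + 0.051522) = 0.13620 g → mol O = 0.13620 ÷ 15.999 = 0.0085128 mol
Divide by the smallest (0.0085128 mol): C 4.004, H 6.004, O 1.000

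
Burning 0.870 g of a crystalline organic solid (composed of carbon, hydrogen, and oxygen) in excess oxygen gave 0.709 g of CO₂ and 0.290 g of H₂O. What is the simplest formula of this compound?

C2H4O5

mol C = 0.709 g CO₂ ÷ 44.009 g/mol = 0.01611 mol
mol H = 2 × 0.290 g H₂O ÷ 18.015 g/mol = 0.03220 mol
mass O = 0.870 − (0.1935 + 0.03245) = 0.6440 g → mol O = 0.6440 ÷ 15.999 = 0.04026 mol
Divide by the smallest (0.01611 mol): C 1.000, H 1.998, O 2.499
Multiplying each by 2 gives whole numbers: C 2.00, H 4.00, O 5.00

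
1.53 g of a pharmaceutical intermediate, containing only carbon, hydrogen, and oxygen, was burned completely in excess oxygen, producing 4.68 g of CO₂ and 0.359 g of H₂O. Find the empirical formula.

C8H3O

mol C = 4.68 g CO₂ ÷ 44.009 g/mol = 0.1063 mol
mol H = 2 × 0.359 g H₂O ÷ 18.015 g/mol = 0.03986 mol
mass O = 1.53 − (1.277 + 0.04017) = 0.2126 g → mol O = 0.2126 ÷ 15.999 = 0.01329 mol
Divide by the smallest (0.01329 mol): C 8.004, H 3.000, O 1.000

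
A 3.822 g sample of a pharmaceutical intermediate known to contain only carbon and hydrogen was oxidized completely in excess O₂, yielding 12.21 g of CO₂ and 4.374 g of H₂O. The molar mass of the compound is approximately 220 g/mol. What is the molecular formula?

mol C = 12.21 g CO₂ ÷ 44.009 g/mol = 0.27744 mol
mol H = 2 × 4.374 g H₂O ÷ 18.015 g/mol = 0.48560 mol
Divide by the smallest (0.27744 mol): C 1.000, H 1.750
Multiplying each by 4 gives whole numbers: C 4.00, H 7.00
Empirical formula: C4H7
Empirical-formula mass = 55.10 g/mol; 220 ÷ 55.10 ≈ 4, so the molecular formula is C16H28.

C16H28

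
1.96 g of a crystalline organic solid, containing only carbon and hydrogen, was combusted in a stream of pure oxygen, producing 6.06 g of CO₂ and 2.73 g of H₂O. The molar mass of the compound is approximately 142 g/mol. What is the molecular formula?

C10H22

mol C = 6.06 g CO₂ ÷ 44.009 g/mol = 0.1377 mol
mol H = 2 × 2.73 g H₂O ÷ 18.015 g/mol = 0.3031 mol
Divide by the smallest (0.1377 mol): C 1.000, H 2.201
Multiplying each by 5 gives whole numbers: C 5.00, H 11.01
Empirical formula: C5H11
Empirical-formula mass = 71.14 g/mol; 142 ÷ 71.14 ≈ 2, so the molecular formula is C10H22.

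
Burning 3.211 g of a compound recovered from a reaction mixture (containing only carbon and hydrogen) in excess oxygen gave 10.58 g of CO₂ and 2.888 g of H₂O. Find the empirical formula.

mol C = 10.58 g CO₂ ÷ 44.009 g/mol = 0.24041 mol
mol H = 2 × 2.888 g H₂O ÷ 18.015 g/mol = 0.32062 mol
Divide by the smallest (0.24041 mol): C 1.000, H 1.334
Multiplying each by 3 gives whole numbers: C 3.00, H 4.00

C3H4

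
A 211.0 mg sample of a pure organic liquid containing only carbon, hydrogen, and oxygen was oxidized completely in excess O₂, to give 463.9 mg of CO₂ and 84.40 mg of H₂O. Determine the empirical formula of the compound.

C9H8O4

mol C = 0.4639 g CO₂ ÷ 44.009 g/mol = 0.010541 mol
mol H = 2 × 0.08440 g H₂O ÷ 18.015 g/mol = 0.0093700 mol
mass O = 0.2110 − (0.12661 + 0.0094449) = 0.074947 g → mol O = 0.074947 ÷ 15.999 = 0.0046845 mol
Divide by the smallest (0.0046845 mol): C 2.250, H 2.000, O 1.000
Multiplying each by 4 gives whole numbers: C 9.00, H 8.00, O 4.00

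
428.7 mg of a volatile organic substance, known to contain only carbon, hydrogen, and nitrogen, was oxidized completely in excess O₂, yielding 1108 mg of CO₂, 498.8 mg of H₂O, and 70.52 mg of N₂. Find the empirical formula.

mol C = 1.108 g CO₂ ÷ 44.009 g/mol = 0.025177 mol
mol H = 2 × 0.4988 g H₂O ÷ 18.015 g/mol = 0.055376 mol
mol N = 2 × 0.07052 g N₂ ÷ 28.014 g/mol = 0.0050346 mol
Divide by the smallest (0.0050346 mol): C 5.001, H 10.999, N 1.000

C5H11N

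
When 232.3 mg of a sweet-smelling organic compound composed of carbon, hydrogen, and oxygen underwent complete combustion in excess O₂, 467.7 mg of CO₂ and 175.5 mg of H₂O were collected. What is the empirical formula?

mol C = 0.4677 g CO₂ ÷ 44.009 g/mol = 0.010627 mol
mol H = 2 × 0.1755 g H₂O ÷ 18.015 g/mol = 0.019484 mol
mass O = 0.2323 − (0.12765 + 0.019640) = 0.085015 g → mol O = 0.085015 ÷ 15.999 = 0.0053138 mol
Divide by the smallest (0.0053138 mol): C 2.000, H 3.667, O 1.000
Multiplying each by 3 gives whole numbers: C 6.00, H 11.00, O 3.00

C6H11O3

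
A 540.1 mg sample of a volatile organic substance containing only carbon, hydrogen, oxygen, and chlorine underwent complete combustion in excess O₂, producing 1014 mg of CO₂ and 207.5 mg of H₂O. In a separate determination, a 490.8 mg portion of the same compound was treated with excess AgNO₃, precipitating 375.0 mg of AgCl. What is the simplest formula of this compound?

C8H8ClO3

mol C = 1.014 g CO₂ ÷ 44.009 g/mol = 0.023041 mol
mol H = 2 × 0.2075 g H₂O ÷ 18.015 g/mol = 0.023036 mol
From the AgCl data: mol Cl per gram of compound = (0.3750 ÷ 143.318) ÷ 0.4908 = 0.0053312 mol/g, so in the 0.5401 g combustion sample mol Cl = 0.0028794 mol
mass O = 0.5401 − (0.27674 + 0.023221 + 0.10207) = 0.13806 g → mol O = 0.13806 ÷ 15.999 = 0.0086295 mol
Divide by the smallest (0.0028794 mol): C 8.002, H 8.000, Cl 1.000, O 2.997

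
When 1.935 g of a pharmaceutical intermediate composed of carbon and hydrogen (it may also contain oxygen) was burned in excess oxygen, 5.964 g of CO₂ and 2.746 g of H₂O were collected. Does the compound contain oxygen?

no

mol C = 5.964 g CO₂ ÷ 44.009 g/mol = 0.13552 mol
mol H = 2 × 2.746 g H₂O ÷ 18.015 g/mol = 0.30486 mol
C and H together account for 1.9350 g — essentially the entire 1.935 g sample — so the compound contains no oxygen.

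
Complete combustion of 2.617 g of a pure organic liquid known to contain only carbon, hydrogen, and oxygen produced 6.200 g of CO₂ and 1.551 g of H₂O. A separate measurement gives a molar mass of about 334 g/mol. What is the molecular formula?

C18H22O6

mol C = 6.200 g CO₂ ÷ 44.009 g/mol = 0.14088 mol
mol H = 2 × 1.551 g H₂O ÷ 18.015 g/mol = 0.17219 mol
mass O = 2.617 − (1.6921 + 0.17357) = 0.75132 g → mol O = 0.75132 ÷ 15.999 = 0.046960 mol
Divide by the smallest (0.046960 mol): C 3.000, H 3.667, O 1.000
Multiplying each by 3 gives whole numbers: C 9.00, H 11.00, O 3.00
Empirical formula: C9H11O3
Empirical-formula mass = 167.18 g/mol; 334 ÷ 167.18 ≈ 2, so the molecular formula is C18H22O6.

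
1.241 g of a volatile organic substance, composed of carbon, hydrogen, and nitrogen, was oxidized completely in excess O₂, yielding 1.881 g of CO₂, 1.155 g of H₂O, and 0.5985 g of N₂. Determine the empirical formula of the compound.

mol C = 1.881 g CO₂ ÷ 44.009 g/mol = 0.042741 mol
mol H = 2 × 1.155 g H₂O ÷ 18.015 g/mol = 0.12823 mol
mol N = 2 × 0.5985 g N₂ ÷ 28.014 g/mol = 0.042729 mol
Divide by the smallest (0.042729 mol): C 1.000, H 3.001, N 1.000

CH3N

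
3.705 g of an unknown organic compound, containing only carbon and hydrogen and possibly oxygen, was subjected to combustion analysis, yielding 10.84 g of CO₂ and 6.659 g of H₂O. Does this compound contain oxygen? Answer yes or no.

mol C = 10.84 g CO₂ ÷ 44.009 g/mol = 0.24631 mol
mol H = 2 × 6.659 g H₂O ÷ 18.015 g/mol = 0.73927 mol
C and H together account for 3.7037 g — essentially the entire 3.705 g sample — so the compound contains no oxygen.

no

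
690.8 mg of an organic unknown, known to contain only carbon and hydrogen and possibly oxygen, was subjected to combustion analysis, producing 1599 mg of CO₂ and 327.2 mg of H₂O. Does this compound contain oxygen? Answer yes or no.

yes

mol C = 1.599 g CO₂ ÷ 44.009 g/mol = 0.036333 mol
mol H = 2 × 0.3272 g H₂O ÷ 18.015 g/mol = 0.036325 mol
C and H account for only 0.47302 g of the 0.6908 g sample; the remaining 0.21778 g must be oxygen.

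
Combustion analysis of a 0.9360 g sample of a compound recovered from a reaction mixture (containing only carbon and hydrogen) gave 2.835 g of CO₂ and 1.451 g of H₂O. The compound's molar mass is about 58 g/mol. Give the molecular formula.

mol C = 2.835 g CO₂ ÷ 44.009 g/mol = 0.064419 mol
mol H = 2 × 1.451 g H₂O ÷ 18.015 g/mol = 0.16109 mol
Divide by the smallest (0.064419 mol): C 1.000, H 2.501
Multiplying each by 2 gives whole numbers: C 2.00, H 5.00
Empirical formula: C2H5
Empirical-formula mass = 29.06 g/mol; 58 ÷ 29.06 ≈ 2, so the molecular formula is C4H10.

C4H10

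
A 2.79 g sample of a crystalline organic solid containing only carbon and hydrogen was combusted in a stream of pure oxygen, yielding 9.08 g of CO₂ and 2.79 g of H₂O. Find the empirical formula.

C2H3

mol C = 9.08 g CO₂ ÷ 44.009 g/mol = 0.2063 mol
mol H = 2 × 2.79 g H₂O ÷ 18.015 g/mol = 0.3097 mol
Divide by the smallest (0.2063 mol): C 1.000, H 1.501
Multiplying each by 2 gives whole numbers: C 2.00, H 3.00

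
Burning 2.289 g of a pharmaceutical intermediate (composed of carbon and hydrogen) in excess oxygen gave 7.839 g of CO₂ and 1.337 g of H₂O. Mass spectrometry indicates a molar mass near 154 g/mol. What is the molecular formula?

C12H10

mol C = 7.839 g CO₂ ÷ 44.009 g/mol = 0.17812 mol
mol H = 2 × 1.337 g H₂O ÷ 18.015 g/mol = 0.14843 mol
Divide by the smallest (0.14843 mol): C 1.200, H 1.000
Multiplying each by 5 gives whole numbers: C 6.00, H 5.00
Empirical formula: C6H5
Empirical-formula mass = 77.11 g/mol; 154 ÷ 77.11 ≈ 2, so the molecular formula is C12H10.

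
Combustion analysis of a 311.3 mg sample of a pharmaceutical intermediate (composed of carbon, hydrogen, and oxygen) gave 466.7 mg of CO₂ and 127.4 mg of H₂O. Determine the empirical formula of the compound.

mol C = 0.4667 g CO₂ ÷ 44.009 g/mol = 0.010605 mol
mol H = 2 × 0.1274 g H₂O ÷ 18.015 g/mol = 0.014144 mol
mass O = 0.3113 − (0.12737 + 0.014257) = 0.16967 g → mol O = 0.16967 ÷ 15.999 = 0.010605 mol
Divide by the smallest (0.010605 mol): C 1.000, H 1.334, O 1.000
Multiplying each by 3 gives whole numbers: C 3.00, H 4.00, O 3.00

C3H4O3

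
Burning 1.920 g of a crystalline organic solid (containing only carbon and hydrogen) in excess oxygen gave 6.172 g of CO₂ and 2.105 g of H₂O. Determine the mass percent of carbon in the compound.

87.73%

mol C = 6.172 g CO₂ ÷ 44.009 g/mol = 0.14024 mol
mol H = 2 × 2.105 g H₂O ÷ 18.015 g/mol = 0.23369 mol
mass % C = 1.6845 g ÷ 1.920 g × 100%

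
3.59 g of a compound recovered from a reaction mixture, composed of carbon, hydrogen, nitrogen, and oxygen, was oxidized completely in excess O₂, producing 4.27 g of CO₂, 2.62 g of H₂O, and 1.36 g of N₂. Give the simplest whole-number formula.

mol C = 4.27 g CO₂ ÷ 44.009 g/mol = 0.09703 mol
mol H = 2 × 2.62 g H₂O ÷ 18.015 g/mol = 0.2909 mol
mol N = 2 × 1.36 g N₂ ÷ 28.014 g/mol = 0.09709 mol
mass O = 3.59 − (1.165 + 0.2932 + 1.360) = 0.7714 g → mol O = 0.7714 ÷ 15.999 = 0.04822 mol
Divide by the smallest (0.04822 mol): C 2.012, H 6.032, N 2.014, O 1.000

C2H6N2O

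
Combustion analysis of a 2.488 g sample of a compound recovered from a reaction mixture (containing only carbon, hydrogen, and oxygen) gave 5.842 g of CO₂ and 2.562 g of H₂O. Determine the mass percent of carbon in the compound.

mol C = 5.842 g CO₂ ÷ 44.009 g/mol = 0.13275 mol
mol H = 2 × 2.562 g H₂O ÷ 18.015 g/mol = 0.28443 mol
mass O = 2.488 − (1.5944 + 0.28671) = 0.60689 g → mol O = 0.60689 ÷ 15.999 = 0.037933 mol
mass % C = 1.5944 g ÷ 2.488 g × 100%

64.08%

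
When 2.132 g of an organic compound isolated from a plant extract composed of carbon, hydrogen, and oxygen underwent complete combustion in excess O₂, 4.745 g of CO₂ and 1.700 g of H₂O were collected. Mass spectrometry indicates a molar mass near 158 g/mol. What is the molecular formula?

mol C = 4.745 g CO₂ ÷ 44.009 g/mol = 0.10782 mol
mol H = 2 × 1.700 g H₂O ÷ 18.015 g/mol = 0.18873 mol
mass O = 2.132 − (1.2950 + 0.19024) = 0.64675 g → mol O = 0.64675 ÷ 15.999 = 0.040424 mol
Divide by the smallest (0.040424 mol): C 2.667, H 4.669, O 1.000
Multiplying each by 3 gives whole numbers: C 8.00, H 14.01, O 3.00
Empirical formula: C8H14O3
Empirical-formula mass = 158.20 g/mol; 158 ÷ 158.20 ≈ 1, so the molecular formula is C8H14O3.

C8H14O3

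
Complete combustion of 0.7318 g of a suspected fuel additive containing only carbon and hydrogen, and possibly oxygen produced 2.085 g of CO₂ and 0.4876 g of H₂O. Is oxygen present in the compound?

mol C = 2.085 g CO₂ ÷ 44.009 g/mol = 0.047377 mol
mol H = 2 × 0.4876 g H₂O ÷ 18.015 g/mol = 0.054133 mol
C and H account for only 0.62361 g of the 0.7318 g sample; the remaining 0.10819 g must be oxygen.

yes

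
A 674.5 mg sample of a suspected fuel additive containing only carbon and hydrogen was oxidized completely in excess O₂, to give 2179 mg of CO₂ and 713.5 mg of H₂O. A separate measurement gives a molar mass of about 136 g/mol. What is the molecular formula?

mol C = 2.179 g CO₂ ÷ 44.009 g/mol = 0.049513 mol
mol H = 2 × 0.7135 g H₂O ÷ 18.015 g/mol = 0.079212 mol
Divide by the smallest (0.049513 mol): C 1.000, H 1.600
Multiplying each by 5 gives whole numbers: C 5.00, H 8.00
Empirical formula: C5H8
Empirical-formula mass = 68.12 g/mol; 136 ÷ 68.12 ≈ 2, so the molecular formula is C10H16.

C10H16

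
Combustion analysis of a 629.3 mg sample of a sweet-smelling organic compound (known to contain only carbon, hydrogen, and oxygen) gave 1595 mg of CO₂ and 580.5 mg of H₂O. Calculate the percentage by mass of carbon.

mol C = 1.595 g CO₂ ÷ 44.009 g/mol = 0.036243 mol
mol H = 2 × 0.5805 g H₂O ÷ 18.015 g/mol = 0.064446 mol
mass O = 0.6293 − (0.43531 + 0.064962) = 0.12903 g → mol O = 0.12903 ÷ 15.999 = 0.0080648 mol
mass % C = 0.43531 g ÷ 0.6293 g × 100%

69.17%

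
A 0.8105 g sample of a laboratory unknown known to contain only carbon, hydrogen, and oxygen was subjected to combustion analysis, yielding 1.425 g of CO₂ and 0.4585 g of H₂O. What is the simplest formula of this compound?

C7H11O5

mol C = 1.425 g CO₂ ÷ 44.009 g/mol = 0.032380 mol
mol H = 2 × 0.4585 g H₂O ÷ 18.015 g/mol = 0.050902 mol
mass O = 0.8105 − (0.38891 + 0.051309) = 0.37028 g → mol O = 0.37028 ÷ 15.999 = 0.023144 mol
Divide by the smallest (0.023144 mol): C 1.399, H 2.199, O 1.000
Multiplying each by 5 gives whole numbers: C 7.00, H 11.00, O 5.00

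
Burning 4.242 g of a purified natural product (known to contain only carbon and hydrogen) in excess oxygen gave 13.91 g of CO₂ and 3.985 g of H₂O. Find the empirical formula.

mol C = 13.91 g CO₂ ÷ 44.009 g/mol = 0.31607 mol
mol H = 2 × 3.985 g H₂O ÷ 18.015 g/mol = 0.44241 mol
Divide by the smallest (0.31607 mol): C 1.000, H 1.400
Multiplying each by 5 gives whole numbers: C 5.00, H 7.00

C5H7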